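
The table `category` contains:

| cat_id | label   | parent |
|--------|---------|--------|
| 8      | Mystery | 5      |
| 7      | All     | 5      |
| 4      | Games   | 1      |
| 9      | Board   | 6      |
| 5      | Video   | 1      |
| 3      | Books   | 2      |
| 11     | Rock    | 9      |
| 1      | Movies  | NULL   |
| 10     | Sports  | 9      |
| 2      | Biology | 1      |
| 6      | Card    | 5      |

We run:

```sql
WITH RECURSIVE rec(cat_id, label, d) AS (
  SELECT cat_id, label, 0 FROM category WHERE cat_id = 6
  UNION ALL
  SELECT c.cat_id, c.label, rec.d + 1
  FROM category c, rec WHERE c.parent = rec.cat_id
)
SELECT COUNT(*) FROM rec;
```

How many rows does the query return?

Base: cat_id=6 (Card) at d 0.
Iteration 1: rows with parent in {6} -> Board (id 9, d 1).
Iteration 2: rows with parent in {9} -> Sports (id 10, d 2), Rock (id 11, d 2).
Iteration 3: no rows with parent in {10,11}; recursion stops.
Total rows emitted: 4.

4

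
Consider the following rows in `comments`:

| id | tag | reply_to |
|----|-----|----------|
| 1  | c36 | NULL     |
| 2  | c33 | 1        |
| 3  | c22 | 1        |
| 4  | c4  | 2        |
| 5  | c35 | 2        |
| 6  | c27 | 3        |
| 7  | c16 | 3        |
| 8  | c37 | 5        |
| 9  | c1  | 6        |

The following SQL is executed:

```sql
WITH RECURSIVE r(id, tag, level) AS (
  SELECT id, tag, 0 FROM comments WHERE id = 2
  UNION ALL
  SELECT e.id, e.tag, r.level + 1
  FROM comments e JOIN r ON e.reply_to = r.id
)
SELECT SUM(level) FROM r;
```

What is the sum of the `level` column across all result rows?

4

Base: id=2 (c33) at level 0.
Iteration 1: rows with reply_to in {2} -> c4 (id 4, level 1), c35 (id 5, level 1).
Iteration 2: rows with reply_to in {4,5} -> c37 (id 8, level 2).
Iteration 3: no rows with reply_to in {8}; recursion stops.
SUM(level) = 0 + 1 + 1 + 2 = 4.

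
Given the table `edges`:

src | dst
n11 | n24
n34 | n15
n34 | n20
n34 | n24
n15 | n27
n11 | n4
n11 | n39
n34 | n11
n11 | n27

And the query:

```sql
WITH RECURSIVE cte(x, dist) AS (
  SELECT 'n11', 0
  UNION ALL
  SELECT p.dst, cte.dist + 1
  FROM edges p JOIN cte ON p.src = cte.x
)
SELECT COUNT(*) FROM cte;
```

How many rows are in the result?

5

Base: (n11, dist=0).
Iteration 1: edges from {n11} -> (n24, dist=1), (n27, dist=1), (n39, dist=1), (n4, dist=1).
Iteration 2: no outgoing edges from {n24,n27,n39,n4}; recursion stops.
Total rows emitted: 5.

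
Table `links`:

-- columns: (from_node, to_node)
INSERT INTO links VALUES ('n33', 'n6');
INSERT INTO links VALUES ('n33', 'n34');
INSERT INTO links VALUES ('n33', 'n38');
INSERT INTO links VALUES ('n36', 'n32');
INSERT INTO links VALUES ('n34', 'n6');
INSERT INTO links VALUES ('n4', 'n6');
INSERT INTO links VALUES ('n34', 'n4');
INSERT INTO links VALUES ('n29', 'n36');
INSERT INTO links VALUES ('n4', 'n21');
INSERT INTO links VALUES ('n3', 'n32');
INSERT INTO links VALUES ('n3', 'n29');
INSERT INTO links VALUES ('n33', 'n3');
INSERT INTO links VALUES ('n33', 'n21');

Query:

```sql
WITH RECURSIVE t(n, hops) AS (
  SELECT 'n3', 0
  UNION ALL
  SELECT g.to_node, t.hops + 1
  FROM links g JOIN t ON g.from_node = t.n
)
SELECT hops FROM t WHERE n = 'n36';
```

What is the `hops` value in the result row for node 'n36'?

2

Base: (n3, hops=0).
Iteration 1: edges from {n3} -> (n29, hops=1), (n32, hops=1).
Iteration 2: edges from {n29,n32} -> (n36, hops=2).
Iteration 3: edges from {n36} -> (n32, hops=3).
Iteration 4: no outgoing edges from {n32}; recursion stops.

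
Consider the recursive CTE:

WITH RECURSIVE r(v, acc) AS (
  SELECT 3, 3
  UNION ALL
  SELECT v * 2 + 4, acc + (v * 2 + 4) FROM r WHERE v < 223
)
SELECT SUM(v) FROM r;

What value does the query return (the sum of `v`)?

861

Base: v=3, acc=3.
Iteration 1: 3 < 223 holds -> v = 3 * 2 + 4 = 10, acc = 3 + 10 = 13.
Iteration 2: 10 < 223 holds -> v = 10 * 2 + 4 = 24, acc = 13 + 24 = 37.
Iteration 3: 24 < 223 holds -> v = 24 * 2 + 4 = 52, acc = 37 + 52 = 89.
Iteration 4: 52 < 223 holds -> v = 52 * 2 + 4 = 108, acc = 89 + 108 = 197.
Iteration 5: 108 < 223 holds -> v = 108 * 2 + 4 = 220, acc = 197 + 220 = 417.
Iteration 6: 220 < 223 holds -> v = 220 * 2 + 4 = 444, acc = 417 + 444 = 861.
Iteration 7: 444 < 223 fails; recursion stops.
SUM(v) = 3 + 10 + 24 + 52 + 108 + 220 + 444 = 861.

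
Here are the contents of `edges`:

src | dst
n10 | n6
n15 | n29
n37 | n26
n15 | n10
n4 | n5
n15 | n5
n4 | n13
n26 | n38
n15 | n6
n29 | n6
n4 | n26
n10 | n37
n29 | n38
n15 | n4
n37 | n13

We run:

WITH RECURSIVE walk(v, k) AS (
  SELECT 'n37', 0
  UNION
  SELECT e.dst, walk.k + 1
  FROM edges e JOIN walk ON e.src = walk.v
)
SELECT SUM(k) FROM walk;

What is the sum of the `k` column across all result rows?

4

Base: (n37, k=0).
Iteration 1: edges from {n37} -> (n13, k=1), (n26, k=1).
Iteration 2: edges from {n13,n26} -> (n38, k=2).
Iteration 3: no outgoing edges from {n38}; recursion stops.
SUM(k) = 0 + 1 + 1 + 2 = 4.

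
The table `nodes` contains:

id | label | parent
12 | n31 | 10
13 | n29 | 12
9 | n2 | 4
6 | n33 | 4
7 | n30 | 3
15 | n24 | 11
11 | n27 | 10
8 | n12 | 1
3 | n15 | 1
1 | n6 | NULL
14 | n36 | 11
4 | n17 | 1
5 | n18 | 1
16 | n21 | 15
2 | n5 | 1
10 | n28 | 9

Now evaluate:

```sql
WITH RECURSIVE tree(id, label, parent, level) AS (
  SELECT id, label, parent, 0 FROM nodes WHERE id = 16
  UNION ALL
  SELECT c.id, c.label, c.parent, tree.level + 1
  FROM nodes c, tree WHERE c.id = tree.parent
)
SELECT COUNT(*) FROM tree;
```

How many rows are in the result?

7

Base: id=16 (n21), parent=15, level 0.
Iteration 1: join on id=15 -> n24 (id 15, parent=11, level 1).
Iteration 2: join on id=11 -> n27 (id 11, parent=10, level 2).
Iteration 3: join on id=10 -> n28 (id 10, parent=9, level 3).
Iteration 4: join on id=9 -> n2 (id 9, parent=4, level 4).
Iteration 5: join on id=4 -> n17 (id 4, parent=1, level 5).
Iteration 6: join on id=1 -> n6 (id 1, parent=NULL, level 6).
Iteration 7: parent is NULL; no match; recursion stops.
Total rows emitted: 7.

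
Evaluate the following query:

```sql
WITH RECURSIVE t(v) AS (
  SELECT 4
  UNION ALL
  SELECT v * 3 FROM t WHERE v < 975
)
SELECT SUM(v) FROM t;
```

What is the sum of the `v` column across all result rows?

4372

Base: v=4.
Iteration 1: 4 < 975 holds -> v = 4 * 3 = 12.
Iteration 2: 12 < 975 holds -> v = 12 * 3 = 36.
Iteration 3: 36 < 975 holds -> v = 36 * 3 = 108.
Iteration 4: 108 < 975 holds -> v = 108 * 3 = 324.
Iteration 5: 324 < 975 holds -> v = 324 * 3 = 972.
Iteration 6: 972 < 975 holds -> v = 972 * 3 = 2916.
Iteration 7: 2916 < 975 fails; recursion stops.
SUM(v) = 4 + 12 + 36 + 108 + 324 + 972 + 2916 = 4372.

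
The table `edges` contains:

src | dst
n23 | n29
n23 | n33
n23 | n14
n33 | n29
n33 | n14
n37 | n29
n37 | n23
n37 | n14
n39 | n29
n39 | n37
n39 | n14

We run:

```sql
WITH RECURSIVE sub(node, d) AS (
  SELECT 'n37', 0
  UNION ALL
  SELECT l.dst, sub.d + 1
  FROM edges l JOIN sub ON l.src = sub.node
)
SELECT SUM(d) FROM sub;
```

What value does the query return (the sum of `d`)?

15

Base: (n37, d=0).
Iteration 1: edges from {n37} -> (n14, d=1), (n23, d=1), (n29, d=1).
Iteration 2: edges from {n14,n23,n29} -> (n14, d=2), (n29, d=2), (n33, d=2).
Iteration 3: edges from {n14,n29,n33} -> (n14, d=3), (n29, d=3).
Iteration 4: no outgoing edges from {n14,n29}; recursion stops.
SUM(d) = 0 + 1 + 1 + 1 + 2 + 2 + 2 + 3 + 3 = 15.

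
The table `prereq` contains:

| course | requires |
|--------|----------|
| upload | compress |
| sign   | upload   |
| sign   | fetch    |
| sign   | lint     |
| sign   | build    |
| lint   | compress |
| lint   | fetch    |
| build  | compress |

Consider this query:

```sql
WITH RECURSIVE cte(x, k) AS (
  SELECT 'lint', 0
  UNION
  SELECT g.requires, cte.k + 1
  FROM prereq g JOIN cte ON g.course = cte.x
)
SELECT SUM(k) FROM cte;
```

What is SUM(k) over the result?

Base: (lint, k=0).
Iteration 1: edges from {lint} -> (compress, k=1), (fetch, k=1).
Iteration 2: no outgoing edges from {compress,fetch}; recursion stops.
SUM(k) = 0 + 1 + 1 = 2.

2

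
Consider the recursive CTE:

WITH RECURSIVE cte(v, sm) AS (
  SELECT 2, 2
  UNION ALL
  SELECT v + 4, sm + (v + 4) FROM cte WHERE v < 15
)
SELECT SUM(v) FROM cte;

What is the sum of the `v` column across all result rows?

Base: v=2, sm=2.
Iteration 1: 2 < 15 holds -> v = 2 + 4 = 6, sm = 2 + 6 = 8.
Iteration 2: 6 < 15 holds -> v = 6 + 4 = 10, sm = 8 + 10 = 18.
Iteration 3: 10 < 15 holds -> v = 10 + 4 = 14, sm = 18 + 14 = 32.
Iteration 4: 14 < 15 holds -> v = 14 + 4 = 18, sm = 32 + 18 = 50.
Iteration 5: 18 < 15 fails; recursion stops.
SUM(v) = 2 + 6 + 10 + 14 + 18 = 50.

50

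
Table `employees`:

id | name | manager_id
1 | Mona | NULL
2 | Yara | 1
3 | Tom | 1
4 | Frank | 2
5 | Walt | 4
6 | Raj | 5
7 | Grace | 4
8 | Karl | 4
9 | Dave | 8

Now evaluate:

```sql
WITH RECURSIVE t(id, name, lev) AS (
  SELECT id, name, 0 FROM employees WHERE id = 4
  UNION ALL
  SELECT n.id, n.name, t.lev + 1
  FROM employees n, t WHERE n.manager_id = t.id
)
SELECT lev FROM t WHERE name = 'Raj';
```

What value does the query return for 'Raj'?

Base: id=4 (Frank) at lev 0.
Iteration 1: rows with manager_id in {4} -> Walt (id 5, lev 1), Grace (id 7, lev 1), Karl (id 8, lev 1).
Iteration 2: rows with manager_id in {5,7,8} -> Raj (id 6, lev 2), Dave (id 9, lev 2).
Iteration 3: no rows with manager_id in {6,9}; recursion stops.

2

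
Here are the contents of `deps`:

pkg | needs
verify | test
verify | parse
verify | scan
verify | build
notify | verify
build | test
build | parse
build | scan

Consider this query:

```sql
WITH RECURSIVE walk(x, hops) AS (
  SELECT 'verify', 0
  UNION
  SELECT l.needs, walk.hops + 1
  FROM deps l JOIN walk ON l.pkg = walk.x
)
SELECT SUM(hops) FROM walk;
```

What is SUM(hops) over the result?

10

Base: (verify, hops=0).
Iteration 1: edges from {verify} -> (build, hops=1), (parse, hops=1), (scan, hops=1), (test, hops=1).
Iteration 2: edges from {build,parse,scan,test} -> (parse, hops=2), (scan, hops=2), (test, hops=2).
Iteration 3: no outgoing edges from {parse,scan,test}; recursion stops.
SUM(hops) = 0 + 1 + 1 + 1 + 1 + 2 + 2 + 2 = 10.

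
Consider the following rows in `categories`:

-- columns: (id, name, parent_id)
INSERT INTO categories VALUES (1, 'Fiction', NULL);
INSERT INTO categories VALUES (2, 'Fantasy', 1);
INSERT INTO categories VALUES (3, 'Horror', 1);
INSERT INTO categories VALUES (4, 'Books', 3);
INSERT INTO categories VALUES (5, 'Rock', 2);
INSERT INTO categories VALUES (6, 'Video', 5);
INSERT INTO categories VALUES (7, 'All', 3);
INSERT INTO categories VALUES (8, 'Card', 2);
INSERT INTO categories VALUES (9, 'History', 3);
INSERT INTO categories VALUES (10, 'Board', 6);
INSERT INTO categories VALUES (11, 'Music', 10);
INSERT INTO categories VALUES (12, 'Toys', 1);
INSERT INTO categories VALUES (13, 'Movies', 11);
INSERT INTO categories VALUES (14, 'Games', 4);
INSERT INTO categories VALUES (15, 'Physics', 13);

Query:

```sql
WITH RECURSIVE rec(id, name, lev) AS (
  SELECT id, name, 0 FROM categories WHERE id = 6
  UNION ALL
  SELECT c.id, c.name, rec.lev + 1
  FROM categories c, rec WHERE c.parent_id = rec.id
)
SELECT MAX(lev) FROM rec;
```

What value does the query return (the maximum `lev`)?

Base: id=6 (Video) at lev 0.
Iteration 1: rows with parent_id in {6} -> Board (id 10, lev 1).
Iteration 2: rows with parent_id in {10} -> Music (id 11, lev 2).
Iteration 3: rows with parent_id in {11} -> Movies (id 13, lev 3).
Iteration 4: rows with parent_id in {13} -> Physics (id 15, lev 4).
Iteration 5: no rows with parent_id in {15}; recursion stops.
lev values: 0, 1, 2, 3, 4; the maximum is 4.

4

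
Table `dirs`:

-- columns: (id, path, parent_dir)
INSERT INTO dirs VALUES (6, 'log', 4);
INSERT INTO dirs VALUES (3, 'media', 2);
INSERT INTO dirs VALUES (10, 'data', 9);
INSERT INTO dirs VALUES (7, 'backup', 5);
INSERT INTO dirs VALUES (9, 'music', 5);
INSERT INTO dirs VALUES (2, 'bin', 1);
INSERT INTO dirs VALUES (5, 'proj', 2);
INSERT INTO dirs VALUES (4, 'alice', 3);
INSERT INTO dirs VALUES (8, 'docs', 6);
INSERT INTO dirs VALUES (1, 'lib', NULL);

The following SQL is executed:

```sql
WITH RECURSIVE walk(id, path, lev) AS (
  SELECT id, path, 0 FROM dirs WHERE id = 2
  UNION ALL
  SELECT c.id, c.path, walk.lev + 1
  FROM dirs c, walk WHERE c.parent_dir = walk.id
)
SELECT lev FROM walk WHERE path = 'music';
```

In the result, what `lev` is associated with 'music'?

2

Base: id=2 (bin) at lev 0.
Iteration 1: rows with parent_dir in {2} -> media (id 3, lev 1), proj (id 5, lev 1).
Iteration 2: rows with parent_dir in {3,5} -> alice (id 4, lev 2), backup (id 7, lev 2), music (id 9, lev 2).
Iteration 3: rows with parent_dir in {4,7,9} -> log (id 6, lev 3), data (id 10, lev 3).
Iteration 4: rows with parent_dir in {6,10} -> docs (id 8, lev 4).
Iteration 5: no rows with parent_dir in {8}; recursion stops.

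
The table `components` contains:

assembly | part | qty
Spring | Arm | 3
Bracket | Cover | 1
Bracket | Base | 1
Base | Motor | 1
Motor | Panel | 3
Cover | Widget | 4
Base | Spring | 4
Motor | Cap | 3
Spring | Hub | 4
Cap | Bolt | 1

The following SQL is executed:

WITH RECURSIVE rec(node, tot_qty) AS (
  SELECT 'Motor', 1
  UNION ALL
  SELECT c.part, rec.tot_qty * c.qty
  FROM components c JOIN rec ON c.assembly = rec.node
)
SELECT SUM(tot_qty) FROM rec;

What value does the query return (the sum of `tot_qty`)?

10

Base: (Motor, tot_qty=1).
Iteration 1: components of {Motor} -> Cap = 1*3 = 3, Panel = 1*3 = 3.
Iteration 2: components of {Cap,Panel} -> Bolt = 3*1 = 3.
Iteration 3: no further components; recursion stops.
SUM(tot_qty) = 1 + 3 + 3 + 3 = 10.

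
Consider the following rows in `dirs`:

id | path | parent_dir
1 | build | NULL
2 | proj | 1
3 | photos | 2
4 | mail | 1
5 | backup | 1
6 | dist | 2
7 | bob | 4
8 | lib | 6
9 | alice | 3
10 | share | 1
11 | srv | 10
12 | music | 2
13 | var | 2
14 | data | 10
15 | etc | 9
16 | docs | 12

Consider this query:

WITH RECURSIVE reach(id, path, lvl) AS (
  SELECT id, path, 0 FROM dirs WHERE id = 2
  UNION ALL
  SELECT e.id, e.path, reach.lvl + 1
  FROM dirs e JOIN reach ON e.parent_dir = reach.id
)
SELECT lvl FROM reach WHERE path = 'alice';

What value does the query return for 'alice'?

Base: id=2 (proj) at lvl 0.
Iteration 1: rows with parent_dir in {2} -> photos (id 3, lvl 1), dist (id 6, lvl 1), music (id 12, lvl 1), var (id 13, lvl 1).
Iteration 2: rows with parent_dir in {3,6,12,13} -> lib (id 8, lvl 2), alice (id 9, lvl 2), docs (id 16, lvl 2).
Iteration 3: rows with parent_dir in {8,9,16} -> etc (id 15, lvl 3).
Iteration 4: no rows with parent_dir in {15}; recursion stops.

2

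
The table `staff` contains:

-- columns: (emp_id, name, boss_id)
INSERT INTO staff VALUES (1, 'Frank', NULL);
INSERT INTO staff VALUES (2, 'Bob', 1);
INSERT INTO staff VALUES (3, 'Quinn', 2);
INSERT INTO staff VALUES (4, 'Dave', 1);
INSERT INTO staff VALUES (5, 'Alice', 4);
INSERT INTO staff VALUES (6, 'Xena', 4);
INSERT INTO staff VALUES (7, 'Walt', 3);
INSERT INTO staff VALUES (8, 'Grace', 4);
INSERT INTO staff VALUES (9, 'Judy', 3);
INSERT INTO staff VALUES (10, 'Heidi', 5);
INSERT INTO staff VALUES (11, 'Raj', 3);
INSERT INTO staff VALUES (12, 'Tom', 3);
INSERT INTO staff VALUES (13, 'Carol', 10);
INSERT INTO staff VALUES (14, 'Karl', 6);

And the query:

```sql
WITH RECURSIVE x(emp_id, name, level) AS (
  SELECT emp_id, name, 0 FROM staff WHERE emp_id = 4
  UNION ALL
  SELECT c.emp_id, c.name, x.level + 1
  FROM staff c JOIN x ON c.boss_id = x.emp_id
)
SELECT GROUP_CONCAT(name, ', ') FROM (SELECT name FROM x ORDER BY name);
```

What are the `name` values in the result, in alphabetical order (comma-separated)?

Alice, Carol, Dave, Grace, Heidi, Karl, Xena

Base: emp_id=4 (Dave) at level 0.
Iteration 1: rows with boss_id in {4} -> Alice (id 5, level 1), Xena (id 6, level 1), Grace (id 8, level 1).
Iteration 2: rows with boss_id in {5,6,8} -> Heidi (id 10, level 2), Karl (id 14, level 2).
Iteration 3: rows with boss_id in {10,14} -> Carol (id 13, level 3).
Iteration 4: no rows with boss_id in {13}; recursion stops.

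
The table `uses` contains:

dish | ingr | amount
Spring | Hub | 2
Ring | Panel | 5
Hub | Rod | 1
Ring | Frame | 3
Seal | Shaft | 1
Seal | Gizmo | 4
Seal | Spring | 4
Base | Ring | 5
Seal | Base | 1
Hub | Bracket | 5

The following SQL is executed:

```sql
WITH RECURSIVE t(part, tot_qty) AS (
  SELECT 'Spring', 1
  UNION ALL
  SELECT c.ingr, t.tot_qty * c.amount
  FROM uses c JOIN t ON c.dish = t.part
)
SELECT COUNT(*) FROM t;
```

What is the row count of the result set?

4

Base: (Spring, tot_qty=1).
Iteration 1: components of {Spring} -> Hub = 1*2 = 2.
Iteration 2: components of {Hub} -> Bracket = 2*5 = 10, Rod = 2*1 = 2.
Iteration 3: no further components; recursion stops.
Total rows emitted: 4.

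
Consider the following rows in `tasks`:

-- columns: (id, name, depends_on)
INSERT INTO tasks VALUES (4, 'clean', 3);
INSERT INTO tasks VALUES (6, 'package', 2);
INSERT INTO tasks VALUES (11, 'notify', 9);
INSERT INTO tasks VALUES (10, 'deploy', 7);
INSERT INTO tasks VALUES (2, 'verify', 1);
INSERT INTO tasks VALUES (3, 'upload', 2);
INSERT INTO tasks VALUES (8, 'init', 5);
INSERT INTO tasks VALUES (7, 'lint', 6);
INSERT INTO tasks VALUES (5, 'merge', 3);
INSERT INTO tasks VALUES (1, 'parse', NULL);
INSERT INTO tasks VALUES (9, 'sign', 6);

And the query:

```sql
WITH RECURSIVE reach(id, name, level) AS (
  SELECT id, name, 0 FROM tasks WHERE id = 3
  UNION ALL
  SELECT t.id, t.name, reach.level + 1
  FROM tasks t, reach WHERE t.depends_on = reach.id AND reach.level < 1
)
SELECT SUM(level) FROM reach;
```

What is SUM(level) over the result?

2

Base: id=3 (upload) at level 0.
Iteration 1: rows with depends_on in {3} -> clean (id 4, level 1), merge (id 5, level 1).
Iteration 2: level < 1 fails for all current rows; recursion stops.
SUM(level) = 0 + 1 + 1 = 2.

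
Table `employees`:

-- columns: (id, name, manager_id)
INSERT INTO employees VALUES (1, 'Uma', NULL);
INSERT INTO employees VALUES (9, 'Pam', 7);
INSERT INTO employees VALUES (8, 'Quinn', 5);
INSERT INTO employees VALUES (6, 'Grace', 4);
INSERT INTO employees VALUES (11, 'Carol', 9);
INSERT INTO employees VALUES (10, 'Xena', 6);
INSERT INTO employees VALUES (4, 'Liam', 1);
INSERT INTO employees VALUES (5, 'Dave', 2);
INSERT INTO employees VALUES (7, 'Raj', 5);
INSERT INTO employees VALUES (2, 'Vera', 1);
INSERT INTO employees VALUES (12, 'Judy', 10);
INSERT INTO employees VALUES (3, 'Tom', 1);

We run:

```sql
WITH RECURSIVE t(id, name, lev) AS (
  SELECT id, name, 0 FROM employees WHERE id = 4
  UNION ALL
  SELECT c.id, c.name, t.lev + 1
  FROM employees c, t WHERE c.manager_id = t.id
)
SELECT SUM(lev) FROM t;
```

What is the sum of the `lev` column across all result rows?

Base: id=4 (Liam) at lev 0.
Iteration 1: rows with manager_id in {4} -> Grace (id 6, lev 1).
Iteration 2: rows with manager_id in {6} -> Xena (id 10, lev 2).
Iteration 3: rows with manager_id in {10} -> Judy (id 12, lev 3).
Iteration 4: no rows with manager_id in {12}; recursion stops.
SUM(lev) = 0 + 1 + 2 + 3 = 6.

6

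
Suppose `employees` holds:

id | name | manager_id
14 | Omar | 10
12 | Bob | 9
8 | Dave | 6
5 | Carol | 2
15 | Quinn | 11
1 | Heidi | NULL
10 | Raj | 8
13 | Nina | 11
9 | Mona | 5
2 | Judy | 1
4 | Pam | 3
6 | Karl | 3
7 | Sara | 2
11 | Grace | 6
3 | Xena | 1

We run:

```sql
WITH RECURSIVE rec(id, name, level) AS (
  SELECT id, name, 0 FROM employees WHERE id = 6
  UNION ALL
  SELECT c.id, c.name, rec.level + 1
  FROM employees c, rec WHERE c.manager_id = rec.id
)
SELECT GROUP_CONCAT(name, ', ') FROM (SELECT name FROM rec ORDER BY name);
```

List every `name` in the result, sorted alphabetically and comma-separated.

Base: id=6 (Karl) at level 0.
Iteration 1: rows with manager_id in {6} -> Dave (id 8, level 1), Grace (id 11, level 1).
Iteration 2: rows with manager_id in {8,11} -> Raj (id 10, level 2), Nina (id 13, level 2), Quinn (id 15, level 2).
Iteration 3: rows with manager_id in {10,13,15} -> Omar (id 14, level 3).
Iteration 4: no rows with manager_id in {14}; recursion stops.

Dave, Grace, Karl, Nina, Omar, Quinn, Raj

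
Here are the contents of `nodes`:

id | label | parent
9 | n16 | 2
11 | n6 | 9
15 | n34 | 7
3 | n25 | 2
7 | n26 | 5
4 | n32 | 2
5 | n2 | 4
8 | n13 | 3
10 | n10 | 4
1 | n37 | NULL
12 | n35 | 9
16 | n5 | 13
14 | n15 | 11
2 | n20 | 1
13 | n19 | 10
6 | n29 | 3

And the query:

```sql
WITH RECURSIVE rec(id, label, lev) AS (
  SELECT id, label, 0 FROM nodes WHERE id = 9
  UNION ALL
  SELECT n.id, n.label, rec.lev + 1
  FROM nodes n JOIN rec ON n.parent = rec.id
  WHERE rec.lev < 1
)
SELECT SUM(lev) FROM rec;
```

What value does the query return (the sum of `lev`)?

Base: id=9 (n16) at lev 0.
Iteration 1: rows with parent in {9} -> n6 (id 11, lev 1), n35 (id 12, lev 1).
Iteration 2: lev < 1 fails for all current rows; recursion stops.
SUM(lev) = 0 + 1 + 1 = 2.

2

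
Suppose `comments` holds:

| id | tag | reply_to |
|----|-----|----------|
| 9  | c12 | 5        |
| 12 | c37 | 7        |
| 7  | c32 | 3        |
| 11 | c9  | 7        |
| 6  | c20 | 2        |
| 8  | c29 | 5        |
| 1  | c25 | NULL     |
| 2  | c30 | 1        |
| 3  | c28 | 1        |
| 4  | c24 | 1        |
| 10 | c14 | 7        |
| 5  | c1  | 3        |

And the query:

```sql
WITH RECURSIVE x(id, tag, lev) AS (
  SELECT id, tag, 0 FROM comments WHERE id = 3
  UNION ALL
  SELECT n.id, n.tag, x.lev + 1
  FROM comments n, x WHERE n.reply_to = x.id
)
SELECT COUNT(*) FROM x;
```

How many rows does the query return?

Base: id=3 (c28) at lev 0.
Iteration 1: rows with reply_to in {3} -> c1 (id 5, lev 1), c32 (id 7, lev 1).
Iteration 2: rows with reply_to in {5,7} -> c29 (id 8, lev 2), c12 (id 9, lev 2), c14 (id 10, lev 2), c9 (id 11, lev 2), c37 (id 12, lev 2).
Iteration 3: no rows with reply_to in {8,9,10,11,12}; recursion stops.
Total rows emitted: 8.

8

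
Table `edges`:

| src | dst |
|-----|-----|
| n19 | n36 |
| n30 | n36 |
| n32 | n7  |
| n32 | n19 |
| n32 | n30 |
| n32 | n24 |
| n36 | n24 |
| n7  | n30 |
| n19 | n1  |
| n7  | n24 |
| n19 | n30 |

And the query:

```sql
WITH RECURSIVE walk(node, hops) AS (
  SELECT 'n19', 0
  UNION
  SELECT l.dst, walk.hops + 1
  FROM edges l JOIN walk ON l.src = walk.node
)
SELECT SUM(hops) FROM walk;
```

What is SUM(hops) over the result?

Base: (n19, hops=0).
Iteration 1: edges from {n19} -> (n1, hops=1), (n30, hops=1), (n36, hops=1).
Iteration 2: edges from {n1,n30,n36} -> (n24, hops=2), (n36, hops=2).
Iteration 3: edges from {n24,n36} -> (n24, hops=3).
Iteration 4: no outgoing edges from {n24}; recursion stops.
SUM(hops) = 0 + 1 + 1 + 1 + 2 + 2 + 3 = 10.

10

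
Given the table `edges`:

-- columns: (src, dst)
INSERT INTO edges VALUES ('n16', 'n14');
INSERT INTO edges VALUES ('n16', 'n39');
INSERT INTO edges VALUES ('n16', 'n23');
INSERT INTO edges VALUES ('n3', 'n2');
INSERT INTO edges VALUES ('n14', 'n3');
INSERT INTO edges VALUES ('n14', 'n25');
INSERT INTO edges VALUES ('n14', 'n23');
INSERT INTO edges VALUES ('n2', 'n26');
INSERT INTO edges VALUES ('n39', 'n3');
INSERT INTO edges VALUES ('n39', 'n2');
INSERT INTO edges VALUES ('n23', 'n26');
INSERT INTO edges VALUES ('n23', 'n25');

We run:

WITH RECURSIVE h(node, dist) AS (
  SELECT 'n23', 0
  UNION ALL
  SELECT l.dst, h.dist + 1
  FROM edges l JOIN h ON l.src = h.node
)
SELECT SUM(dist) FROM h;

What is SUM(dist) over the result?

Base: (n23, dist=0).
Iteration 1: edges from {n23} -> (n25, dist=1), (n26, dist=1).
Iteration 2: no outgoing edges from {n25,n26}; recursion stops.
SUM(dist) = 0 + 1 + 1 = 2.

2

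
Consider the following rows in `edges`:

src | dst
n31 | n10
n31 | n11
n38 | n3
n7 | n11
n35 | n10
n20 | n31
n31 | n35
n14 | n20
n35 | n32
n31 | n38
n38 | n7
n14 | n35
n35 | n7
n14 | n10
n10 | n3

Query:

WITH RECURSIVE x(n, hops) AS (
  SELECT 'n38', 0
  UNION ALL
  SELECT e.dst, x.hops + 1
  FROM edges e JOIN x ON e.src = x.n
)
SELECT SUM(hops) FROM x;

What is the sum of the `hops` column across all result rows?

Base: (n38, hops=0).
Iteration 1: edges from {n38} -> (n3, hops=1), (n7, hops=1).
Iteration 2: edges from {n3,n7} -> (n11, hops=2).
Iteration 3: no outgoing edges from {n11}; recursion stops.
SUM(hops) = 0 + 1 + 1 + 2 = 4.

4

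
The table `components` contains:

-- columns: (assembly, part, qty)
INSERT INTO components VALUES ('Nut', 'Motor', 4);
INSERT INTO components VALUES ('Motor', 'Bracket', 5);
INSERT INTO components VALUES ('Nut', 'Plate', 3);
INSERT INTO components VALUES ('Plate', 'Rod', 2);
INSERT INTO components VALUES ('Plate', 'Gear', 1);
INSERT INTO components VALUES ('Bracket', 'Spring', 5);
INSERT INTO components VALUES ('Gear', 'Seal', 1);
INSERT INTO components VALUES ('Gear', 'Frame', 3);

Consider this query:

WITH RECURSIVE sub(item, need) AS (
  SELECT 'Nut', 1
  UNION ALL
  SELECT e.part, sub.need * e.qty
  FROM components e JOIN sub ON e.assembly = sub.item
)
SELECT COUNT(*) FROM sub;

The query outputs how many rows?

Base: (Nut, need=1).
Iteration 1: components of {Nut} -> Motor = 1*4 = 4, Plate = 1*3 = 3.
Iteration 2: components of {Motor,Plate} -> Bracket = 4*5 = 20, Gear = 3*1 = 3, Rod = 3*2 = 6.
Iteration 3: components of {Bracket,Gear,Rod} -> Frame = 3*3 = 9, Seal = 3*1 = 3, Spring = 20*5 = 100.
Iteration 4: no further components; recursion stops.
Total rows emitted: 9.

9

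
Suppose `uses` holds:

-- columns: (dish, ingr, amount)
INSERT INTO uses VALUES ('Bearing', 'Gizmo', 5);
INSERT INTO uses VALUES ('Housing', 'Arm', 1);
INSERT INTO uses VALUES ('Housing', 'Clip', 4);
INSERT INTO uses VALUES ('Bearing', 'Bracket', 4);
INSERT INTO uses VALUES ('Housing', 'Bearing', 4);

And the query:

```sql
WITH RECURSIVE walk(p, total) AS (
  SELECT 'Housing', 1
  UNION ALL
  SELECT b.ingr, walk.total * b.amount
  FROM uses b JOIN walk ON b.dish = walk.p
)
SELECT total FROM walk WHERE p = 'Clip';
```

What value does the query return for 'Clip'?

4

Base: (Housing, total=1).
Iteration 1: components of {Housing} -> Arm = 1*1 = 1, Bearing = 1*4 = 4, Clip = 1*4 = 4.
Iteration 2: components of {Arm,Bearing,Clip} -> Bracket = 4*4 = 16, Gizmo = 4*5 = 20.
Iteration 3: no further components; recursion stops.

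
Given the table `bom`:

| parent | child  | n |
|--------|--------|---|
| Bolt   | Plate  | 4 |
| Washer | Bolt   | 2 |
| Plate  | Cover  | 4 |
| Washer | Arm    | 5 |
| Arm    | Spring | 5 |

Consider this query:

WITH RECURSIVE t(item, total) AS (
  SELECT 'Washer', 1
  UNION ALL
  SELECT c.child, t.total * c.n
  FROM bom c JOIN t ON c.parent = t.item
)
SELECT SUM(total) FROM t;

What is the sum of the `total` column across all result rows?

73

Base: (Washer, total=1).
Iteration 1: components of {Washer} -> Arm = 1*5 = 5, Bolt = 1*2 = 2.
Iteration 2: components of {Arm,Bolt} -> Plate = 2*4 = 8, Spring = 5*5 = 25.
Iteration 3: components of {Plate,Spring} -> Cover = 8*4 = 32.
Iteration 4: no further components; recursion stops.
SUM(total) = 1 + 5 + 2 + 25 + 8 + 32 = 73.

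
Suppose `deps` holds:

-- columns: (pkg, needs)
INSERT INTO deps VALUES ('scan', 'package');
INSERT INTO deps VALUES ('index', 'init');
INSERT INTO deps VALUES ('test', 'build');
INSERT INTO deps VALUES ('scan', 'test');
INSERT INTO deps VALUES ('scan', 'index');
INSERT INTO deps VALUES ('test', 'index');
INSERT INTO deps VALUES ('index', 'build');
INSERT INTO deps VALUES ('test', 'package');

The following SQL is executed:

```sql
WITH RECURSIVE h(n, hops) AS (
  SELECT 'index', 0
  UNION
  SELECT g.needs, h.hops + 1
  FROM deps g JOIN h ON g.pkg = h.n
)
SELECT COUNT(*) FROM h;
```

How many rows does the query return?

Base: (index, hops=0).
Iteration 1: edges from {index} -> (build, hops=1), (init, hops=1).
Iteration 2: no outgoing edges from {build,init}; recursion stops.
Total rows emitted: 3.

3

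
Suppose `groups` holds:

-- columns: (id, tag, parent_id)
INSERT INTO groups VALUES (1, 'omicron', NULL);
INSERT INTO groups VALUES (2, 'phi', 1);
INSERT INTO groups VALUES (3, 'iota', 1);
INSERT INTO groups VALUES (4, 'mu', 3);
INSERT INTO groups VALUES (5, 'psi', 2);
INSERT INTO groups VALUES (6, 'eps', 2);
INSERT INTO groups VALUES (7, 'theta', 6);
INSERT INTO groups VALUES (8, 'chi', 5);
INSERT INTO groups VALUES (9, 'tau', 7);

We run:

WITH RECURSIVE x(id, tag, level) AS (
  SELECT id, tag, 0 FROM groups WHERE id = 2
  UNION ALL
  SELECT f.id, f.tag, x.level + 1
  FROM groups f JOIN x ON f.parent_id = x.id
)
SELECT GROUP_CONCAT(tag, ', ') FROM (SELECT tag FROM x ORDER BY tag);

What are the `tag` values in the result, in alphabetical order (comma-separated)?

Base: id=2 (phi) at level 0.
Iteration 1: rows with parent_id in {2} -> psi (id 5, level 1), eps (id 6, level 1).
Iteration 2: rows with parent_id in {5,6} -> theta (id 7, level 2), chi (id 8, level 2).
Iteration 3: rows with parent_id in {7,8} -> tau (id 9, level 3).
Iteration 4: no rows with parent_id in {9}; recursion stops.

chi, eps, phi, psi, tau, theta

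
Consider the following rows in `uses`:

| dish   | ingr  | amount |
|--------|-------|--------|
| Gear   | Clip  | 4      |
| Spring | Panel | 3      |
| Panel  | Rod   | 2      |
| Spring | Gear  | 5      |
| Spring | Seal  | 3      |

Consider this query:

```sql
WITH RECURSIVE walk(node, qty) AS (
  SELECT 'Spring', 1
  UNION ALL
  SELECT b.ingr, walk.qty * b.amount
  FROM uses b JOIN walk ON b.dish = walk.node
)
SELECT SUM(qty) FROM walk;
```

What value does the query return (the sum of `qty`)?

38

Base: (Spring, qty=1).
Iteration 1: components of {Spring} -> Gear = 1*5 = 5, Panel = 1*3 = 3, Seal = 1*3 = 3.
Iteration 2: components of {Gear,Panel,Seal} -> Clip = 5*4 = 20, Rod = 3*2 = 6.
Iteration 3: no further components; recursion stops.
SUM(qty) = 1 + 5 + 3 + 3 + 20 + 6 = 38.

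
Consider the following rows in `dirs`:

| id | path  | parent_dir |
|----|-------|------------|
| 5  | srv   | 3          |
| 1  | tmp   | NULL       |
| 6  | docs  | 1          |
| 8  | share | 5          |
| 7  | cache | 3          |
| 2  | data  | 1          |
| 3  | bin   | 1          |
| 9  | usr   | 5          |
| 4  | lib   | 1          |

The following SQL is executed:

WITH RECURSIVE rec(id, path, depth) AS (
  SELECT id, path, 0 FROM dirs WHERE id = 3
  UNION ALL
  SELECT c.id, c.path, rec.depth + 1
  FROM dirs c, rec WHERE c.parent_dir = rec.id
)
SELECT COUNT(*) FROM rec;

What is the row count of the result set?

5

Base: id=3 (bin) at depth 0.
Iteration 1: rows with parent_dir in {3} -> srv (id 5, depth 1), cache (id 7, depth 1).
Iteration 2: rows with parent_dir in {5,7} -> share (id 8, depth 2), usr (id 9, depth 2).
Iteration 3: no rows with parent_dir in {8,9}; recursion stops.
Total rows emitted: 5.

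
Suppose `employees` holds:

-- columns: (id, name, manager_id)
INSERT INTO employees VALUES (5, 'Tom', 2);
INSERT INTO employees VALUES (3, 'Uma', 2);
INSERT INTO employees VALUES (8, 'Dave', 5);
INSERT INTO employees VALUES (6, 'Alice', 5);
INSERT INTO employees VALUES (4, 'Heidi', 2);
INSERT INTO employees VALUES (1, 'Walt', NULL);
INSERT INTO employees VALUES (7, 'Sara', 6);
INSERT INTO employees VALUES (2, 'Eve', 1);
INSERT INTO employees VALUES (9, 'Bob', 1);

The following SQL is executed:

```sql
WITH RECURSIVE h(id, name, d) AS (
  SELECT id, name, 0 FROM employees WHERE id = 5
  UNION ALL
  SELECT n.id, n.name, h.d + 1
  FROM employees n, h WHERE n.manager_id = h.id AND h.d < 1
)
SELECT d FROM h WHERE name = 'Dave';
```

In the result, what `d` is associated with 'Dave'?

1

Base: id=5 (Tom) at d 0.
Iteration 1: rows with manager_id in {5} -> Alice (id 6, d 1), Dave (id 8, d 1).
Iteration 2: d < 1 fails for all current rows; recursion stops.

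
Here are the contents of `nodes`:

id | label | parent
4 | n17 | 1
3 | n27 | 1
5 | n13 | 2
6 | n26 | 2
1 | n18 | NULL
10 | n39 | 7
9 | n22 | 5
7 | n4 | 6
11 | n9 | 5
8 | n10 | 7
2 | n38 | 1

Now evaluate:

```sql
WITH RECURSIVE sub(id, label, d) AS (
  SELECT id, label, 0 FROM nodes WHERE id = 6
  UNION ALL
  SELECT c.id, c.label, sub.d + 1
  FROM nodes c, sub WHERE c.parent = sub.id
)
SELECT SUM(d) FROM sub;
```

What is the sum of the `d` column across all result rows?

5

Base: id=6 (n26) at d 0.
Iteration 1: rows with parent in {6} -> n4 (id 7, d 1).
Iteration 2: rows with parent in {7} -> n10 (id 8, d 2), n39 (id 10, d 2).
Iteration 3: no rows with parent in {8,10}; recursion stops.
SUM(d) = 0 + 1 + 2 + 2 = 5.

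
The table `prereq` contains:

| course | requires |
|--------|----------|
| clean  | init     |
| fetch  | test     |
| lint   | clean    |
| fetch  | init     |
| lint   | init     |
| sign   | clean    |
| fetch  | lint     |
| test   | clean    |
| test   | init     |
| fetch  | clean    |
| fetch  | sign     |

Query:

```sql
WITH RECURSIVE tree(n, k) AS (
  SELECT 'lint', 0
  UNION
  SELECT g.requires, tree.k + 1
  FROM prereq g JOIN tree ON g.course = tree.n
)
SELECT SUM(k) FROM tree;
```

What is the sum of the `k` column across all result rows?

Base: (lint, k=0).
Iteration 1: edges from {lint} -> (clean, k=1), (init, k=1).
Iteration 2: edges from {clean,init} -> (init, k=2).
Iteration 3: no outgoing edges from {init}; recursion stops.
SUM(k) = 0 + 1 + 1 + 2 = 4.

4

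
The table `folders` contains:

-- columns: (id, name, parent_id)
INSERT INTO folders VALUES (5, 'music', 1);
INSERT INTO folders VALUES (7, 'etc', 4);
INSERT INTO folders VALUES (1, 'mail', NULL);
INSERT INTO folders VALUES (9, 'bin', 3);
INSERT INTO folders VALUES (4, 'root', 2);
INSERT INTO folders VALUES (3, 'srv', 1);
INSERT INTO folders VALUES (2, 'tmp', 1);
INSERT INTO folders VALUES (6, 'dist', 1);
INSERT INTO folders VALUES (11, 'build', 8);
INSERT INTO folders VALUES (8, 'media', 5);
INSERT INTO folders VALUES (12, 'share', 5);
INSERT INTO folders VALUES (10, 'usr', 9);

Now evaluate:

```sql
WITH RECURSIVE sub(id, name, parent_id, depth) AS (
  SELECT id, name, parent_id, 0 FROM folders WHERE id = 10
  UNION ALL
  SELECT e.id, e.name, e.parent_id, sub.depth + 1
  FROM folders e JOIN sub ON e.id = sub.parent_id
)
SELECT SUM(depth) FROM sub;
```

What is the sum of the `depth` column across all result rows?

6

Base: id=10 (usr), parent_id=9, depth 0.
Iteration 1: join on id=9 -> bin (id 9, parent_id=3, depth 1).
Iteration 2: join on id=3 -> srv (id 3, parent_id=1, depth 2).
Iteration 3: join on id=1 -> mail (id 1, parent_id=NULL, depth 3).
Iteration 4: parent_id is NULL; no match; recursion stops.
SUM(depth) = 0 + 1 + 2 + 3 = 6.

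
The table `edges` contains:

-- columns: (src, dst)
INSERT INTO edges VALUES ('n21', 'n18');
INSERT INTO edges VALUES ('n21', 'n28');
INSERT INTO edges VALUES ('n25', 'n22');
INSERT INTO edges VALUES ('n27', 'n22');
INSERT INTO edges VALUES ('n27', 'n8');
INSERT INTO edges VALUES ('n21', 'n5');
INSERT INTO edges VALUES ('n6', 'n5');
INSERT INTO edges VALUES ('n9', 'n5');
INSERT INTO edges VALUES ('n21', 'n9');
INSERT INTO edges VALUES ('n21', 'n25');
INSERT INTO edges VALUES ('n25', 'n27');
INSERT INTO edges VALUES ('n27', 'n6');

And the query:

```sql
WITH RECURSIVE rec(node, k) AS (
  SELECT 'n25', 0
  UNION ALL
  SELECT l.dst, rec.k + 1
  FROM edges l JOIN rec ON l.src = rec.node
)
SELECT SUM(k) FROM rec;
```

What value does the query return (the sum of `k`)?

11

Base: (n25, k=0).
Iteration 1: edges from {n25} -> (n22, k=1), (n27, k=1).
Iteration 2: edges from {n22,n27} -> (n22, k=2), (n6, k=2), (n8, k=2).
Iteration 3: edges from {n22,n6,n8} -> (n5, k=3).
Iteration 4: no outgoing edges from {n5}; recursion stops.
SUM(k) = 0 + 1 + 1 + 2 + 2 + 2 + 3 = 11.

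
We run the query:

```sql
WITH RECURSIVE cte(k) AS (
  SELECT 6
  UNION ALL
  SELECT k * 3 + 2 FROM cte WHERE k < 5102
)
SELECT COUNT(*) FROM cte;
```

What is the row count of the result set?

7

Base: k=6.
Iteration 1: 6 < 5102 holds -> k = 6 * 3 + 2 = 20.
Iteration 2: 20 < 5102 holds -> k = 20 * 3 + 2 = 62.
Iteration 3: 62 < 5102 holds -> k = 62 * 3 + 2 = 188.
Iteration 4: 188 < 5102 holds -> k = 188 * 3 + 2 = 566.
Iteration 5: 566 < 5102 holds -> k = 566 * 3 + 2 = 1700.
Iteration 6: 1700 < 5102 holds -> k = 1700 * 3 + 2 = 5102.
Iteration 7: 5102 < 5102 fails; recursion stops.
Total rows emitted: 7.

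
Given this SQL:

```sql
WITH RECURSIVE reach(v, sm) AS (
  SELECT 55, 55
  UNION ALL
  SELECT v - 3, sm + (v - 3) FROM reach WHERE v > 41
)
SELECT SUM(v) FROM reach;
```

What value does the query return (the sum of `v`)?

Base: v=55, sm=55.
Iteration 1: 55 > 41 holds -> v = 55 - 3 = 52, sm = 55 + 52 = 107.
Iteration 2: 52 > 41 holds -> v = 52 - 3 = 49, sm = 107 + 49 = 156.
Iteration 3: 49 > 41 holds -> v = 49 - 3 = 46, sm = 156 + 46 = 202.
Iteration 4: 46 > 41 holds -> v = 46 - 3 = 43, sm = 202 + 43 = 245.
Iteration 5: 43 > 41 holds -> v = 43 - 3 = 40, sm = 245 + 40 = 285.
Iteration 6: 40 > 41 fails; recursion stops.
SUM(v) = 55 + 52 + 49 + 46 + 43 + 40 = 285.

285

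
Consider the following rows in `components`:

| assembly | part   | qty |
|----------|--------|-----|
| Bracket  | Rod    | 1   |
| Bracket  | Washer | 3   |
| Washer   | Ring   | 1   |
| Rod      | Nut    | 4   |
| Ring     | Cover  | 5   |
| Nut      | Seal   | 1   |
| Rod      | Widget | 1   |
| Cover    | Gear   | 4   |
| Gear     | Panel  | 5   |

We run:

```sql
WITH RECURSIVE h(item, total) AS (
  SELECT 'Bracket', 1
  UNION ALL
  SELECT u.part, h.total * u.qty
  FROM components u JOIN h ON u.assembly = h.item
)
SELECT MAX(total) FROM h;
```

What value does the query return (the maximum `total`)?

300

Base: (Bracket, total=1).
Iteration 1: components of {Bracket} -> Rod = 1*1 = 1, Washer = 1*3 = 3.
Iteration 2: components of {Rod,Washer} -> Nut = 1*4 = 4, Ring = 3*1 = 3, Widget = 1*1 = 1.
Iteration 3: components of {Nut,Ring,Widget} -> Cover = 3*5 = 15, Seal = 4*1 = 4.
Iteration 4: components of {Cover,Seal} -> Gear = 15*4 = 60.
Iteration 5: components of {Gear} -> Panel = 60*5 = 300.
Iteration 6: no further components; recursion stops.
total values: 1, 1, 3, 4, 1, 3, 4, 15, 60, 300; the maximum is 300.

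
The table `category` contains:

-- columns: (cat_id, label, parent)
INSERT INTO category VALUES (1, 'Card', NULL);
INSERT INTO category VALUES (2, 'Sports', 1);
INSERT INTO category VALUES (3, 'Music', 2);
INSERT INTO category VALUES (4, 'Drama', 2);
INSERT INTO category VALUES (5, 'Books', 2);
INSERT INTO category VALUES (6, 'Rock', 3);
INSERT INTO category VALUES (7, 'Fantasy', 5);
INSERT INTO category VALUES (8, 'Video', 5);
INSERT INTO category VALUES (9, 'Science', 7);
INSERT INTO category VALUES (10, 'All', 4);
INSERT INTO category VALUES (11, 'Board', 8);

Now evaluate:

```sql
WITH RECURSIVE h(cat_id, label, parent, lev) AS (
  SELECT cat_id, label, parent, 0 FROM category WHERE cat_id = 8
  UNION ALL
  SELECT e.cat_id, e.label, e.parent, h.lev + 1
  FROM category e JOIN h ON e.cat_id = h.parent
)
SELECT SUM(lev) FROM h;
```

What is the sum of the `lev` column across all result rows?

6

Base: cat_id=8 (Video), parent=5, lev 0.
Iteration 1: join on cat_id=5 -> Books (id 5, parent=2, lev 1).
Iteration 2: join on cat_id=2 -> Sports (id 2, parent=1, lev 2).
Iteration 3: join on cat_id=1 -> Card (id 1, parent=NULL, lev 3).
Iteration 4: parent is NULL; no match; recursion stops.
SUM(lev) = 0 + 1 + 2 + 3 = 6.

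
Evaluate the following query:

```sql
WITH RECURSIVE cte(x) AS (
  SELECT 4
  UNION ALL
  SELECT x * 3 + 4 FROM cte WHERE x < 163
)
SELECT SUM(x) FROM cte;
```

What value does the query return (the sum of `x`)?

716

Base: x=4.
Iteration 1: 4 < 163 holds -> x = 4 * 3 + 4 = 16.
Iteration 2: 16 < 163 holds -> x = 16 * 3 + 4 = 52.
Iteration 3: 52 < 163 holds -> x = 52 * 3 + 4 = 160.
Iteration 4: 160 < 163 holds -> x = 160 * 3 + 4 = 484.
Iteration 5: 484 < 163 fails; recursion stops.
SUM(x) = 4 + 16 + 52 + 160 + 484 = 716.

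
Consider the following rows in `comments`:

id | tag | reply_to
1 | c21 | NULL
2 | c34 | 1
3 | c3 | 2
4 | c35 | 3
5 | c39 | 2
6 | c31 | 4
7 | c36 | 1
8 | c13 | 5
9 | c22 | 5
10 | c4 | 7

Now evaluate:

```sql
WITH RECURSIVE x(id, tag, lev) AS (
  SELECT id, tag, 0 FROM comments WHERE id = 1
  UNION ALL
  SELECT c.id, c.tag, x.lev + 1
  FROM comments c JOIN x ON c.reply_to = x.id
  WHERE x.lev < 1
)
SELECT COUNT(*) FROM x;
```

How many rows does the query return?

3

Base: id=1 (c21) at lev 0.
Iteration 1: rows with reply_to in {1} -> c34 (id 2, lev 1), c36 (id 7, lev 1).
Iteration 2: lev < 1 fails for all current rows; recursion stops.
Total rows emitted: 3.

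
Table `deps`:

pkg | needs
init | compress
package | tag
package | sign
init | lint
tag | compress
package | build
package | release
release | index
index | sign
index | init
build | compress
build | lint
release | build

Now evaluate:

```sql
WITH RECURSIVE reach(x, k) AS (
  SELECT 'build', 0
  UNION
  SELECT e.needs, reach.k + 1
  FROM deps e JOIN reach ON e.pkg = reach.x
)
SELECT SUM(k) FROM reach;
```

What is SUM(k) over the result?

2

Base: (build, k=0).
Iteration 1: edges from {build} -> (compress, k=1), (lint, k=1).
Iteration 2: no outgoing edges from {compress,lint}; recursion stops.
SUM(k) = 0 + 1 + 1 = 2.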